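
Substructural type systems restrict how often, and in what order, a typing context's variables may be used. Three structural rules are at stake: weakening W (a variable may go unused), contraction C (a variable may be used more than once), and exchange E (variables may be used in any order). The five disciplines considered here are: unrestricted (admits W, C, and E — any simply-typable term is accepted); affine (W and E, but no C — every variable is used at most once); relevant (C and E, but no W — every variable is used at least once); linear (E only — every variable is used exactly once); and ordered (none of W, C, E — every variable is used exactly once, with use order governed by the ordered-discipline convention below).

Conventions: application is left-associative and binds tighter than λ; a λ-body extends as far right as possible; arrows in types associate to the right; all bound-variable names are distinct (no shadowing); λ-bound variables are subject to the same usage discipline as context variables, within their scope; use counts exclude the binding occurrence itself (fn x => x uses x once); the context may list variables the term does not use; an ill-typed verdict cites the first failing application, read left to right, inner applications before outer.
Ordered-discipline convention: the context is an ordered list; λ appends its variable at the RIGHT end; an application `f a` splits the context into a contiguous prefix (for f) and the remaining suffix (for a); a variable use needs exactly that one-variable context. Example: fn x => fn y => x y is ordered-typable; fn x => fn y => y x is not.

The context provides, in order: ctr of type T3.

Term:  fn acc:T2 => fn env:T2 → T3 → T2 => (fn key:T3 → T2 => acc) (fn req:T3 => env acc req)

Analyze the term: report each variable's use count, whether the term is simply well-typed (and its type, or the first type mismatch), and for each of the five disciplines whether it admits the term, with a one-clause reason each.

usage: ctr: 0, acc (λ-bound): 2, env (λ-bound): 1, key (λ-bound): 0, req (λ-bound): 1
left-to-right use order: acc, env, acc, req
typing: well-typed at T2 → (T2 → T3 → T2) → T2
ordered: ✗, uses contraction: acc ×2; needs weakening: ctr, key unused
linear: ✗, uses contraction: acc ×2; needs weakening: ctr, key unused
affine: ✗, uses contraction: acc ×2
relevant: ✗, needs weakening: ctr, key unused
unrestricted: ✓, well-typed at T2 → (T2 → T3 → T2) → T2; no restrictions here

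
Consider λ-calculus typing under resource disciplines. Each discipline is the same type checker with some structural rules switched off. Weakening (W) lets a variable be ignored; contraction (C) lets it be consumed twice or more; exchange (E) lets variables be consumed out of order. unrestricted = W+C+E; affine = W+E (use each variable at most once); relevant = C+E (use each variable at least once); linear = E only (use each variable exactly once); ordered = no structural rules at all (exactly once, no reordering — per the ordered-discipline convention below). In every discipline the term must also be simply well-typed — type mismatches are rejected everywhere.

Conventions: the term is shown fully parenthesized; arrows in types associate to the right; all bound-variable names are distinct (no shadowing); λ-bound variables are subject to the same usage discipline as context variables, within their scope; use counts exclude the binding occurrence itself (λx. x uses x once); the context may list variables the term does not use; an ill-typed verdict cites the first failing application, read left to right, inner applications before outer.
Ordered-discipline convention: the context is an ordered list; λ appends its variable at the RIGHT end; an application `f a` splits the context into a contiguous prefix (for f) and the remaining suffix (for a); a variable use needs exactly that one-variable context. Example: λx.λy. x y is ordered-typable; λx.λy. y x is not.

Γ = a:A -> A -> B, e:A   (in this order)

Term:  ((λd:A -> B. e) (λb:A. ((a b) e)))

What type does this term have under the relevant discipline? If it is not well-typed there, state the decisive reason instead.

not well-typed under relevant — d never used (weakening)
counts: a: 1×, e: 2×, d [bound]: 0×, b [bound]: 1×
left-to-right use order: e, a, b, e
typing: the term checks, with type A
all disciplines: ordered ✗, linear ✗, affine ✗, relevant ✗, unrestricted ✓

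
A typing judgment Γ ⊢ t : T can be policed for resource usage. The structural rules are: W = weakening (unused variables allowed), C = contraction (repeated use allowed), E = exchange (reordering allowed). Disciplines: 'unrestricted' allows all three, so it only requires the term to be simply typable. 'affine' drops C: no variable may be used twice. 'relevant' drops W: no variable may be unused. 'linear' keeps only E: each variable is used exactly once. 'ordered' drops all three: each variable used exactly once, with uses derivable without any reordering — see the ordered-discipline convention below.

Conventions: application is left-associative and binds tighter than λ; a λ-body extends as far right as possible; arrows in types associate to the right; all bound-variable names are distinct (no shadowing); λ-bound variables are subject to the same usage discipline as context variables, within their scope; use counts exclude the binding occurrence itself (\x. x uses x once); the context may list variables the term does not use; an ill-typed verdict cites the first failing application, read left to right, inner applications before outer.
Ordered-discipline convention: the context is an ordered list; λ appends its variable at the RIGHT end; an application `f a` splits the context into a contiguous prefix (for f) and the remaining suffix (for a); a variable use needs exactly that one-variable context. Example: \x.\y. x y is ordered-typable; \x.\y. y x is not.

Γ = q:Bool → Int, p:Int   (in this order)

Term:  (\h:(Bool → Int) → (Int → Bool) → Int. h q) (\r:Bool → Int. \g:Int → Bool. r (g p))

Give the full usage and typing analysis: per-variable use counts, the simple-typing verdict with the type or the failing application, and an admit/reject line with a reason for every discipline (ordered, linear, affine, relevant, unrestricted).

variable uses: q ×1; p ×1; h [bound] ×1; r [bound] ×1; g [bound] ×1
order of uses: h, q, r, g, p
typing: well-typed at (Int → Bool) → Int
ordered: ✗ — use order h, q, r, g, p needs exchange
linear: ✓ — q, p, h, r, g: one use apiece
affine: ✓ — q, p, h, r, g: no repeats, contraction unneeded
relevant: ✓ — every one of q, p, h, r, g appears
unrestricted: ✓ — type-checks ((Int → Bool) → Int) and nothing is barred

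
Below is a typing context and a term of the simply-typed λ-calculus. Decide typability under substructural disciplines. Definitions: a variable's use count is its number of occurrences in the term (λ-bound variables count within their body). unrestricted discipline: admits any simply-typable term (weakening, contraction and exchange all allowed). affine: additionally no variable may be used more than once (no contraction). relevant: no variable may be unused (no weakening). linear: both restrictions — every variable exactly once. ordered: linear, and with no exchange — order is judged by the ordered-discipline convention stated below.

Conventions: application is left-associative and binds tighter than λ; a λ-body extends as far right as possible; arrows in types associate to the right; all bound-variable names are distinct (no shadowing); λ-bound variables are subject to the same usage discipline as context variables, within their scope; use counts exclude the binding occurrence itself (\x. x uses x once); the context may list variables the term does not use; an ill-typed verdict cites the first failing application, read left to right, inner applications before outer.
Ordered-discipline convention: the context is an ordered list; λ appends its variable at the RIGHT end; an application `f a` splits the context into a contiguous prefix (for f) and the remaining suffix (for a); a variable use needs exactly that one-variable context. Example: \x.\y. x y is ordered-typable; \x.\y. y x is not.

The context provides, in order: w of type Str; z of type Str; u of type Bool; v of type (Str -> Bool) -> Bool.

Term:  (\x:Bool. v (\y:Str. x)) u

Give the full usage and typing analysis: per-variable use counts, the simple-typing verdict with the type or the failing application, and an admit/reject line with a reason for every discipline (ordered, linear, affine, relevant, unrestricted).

variable uses: w: 0, z: 0, u: 1, v: 1, x (bound): 1, y (bound): 0
order of uses: v, x, u
typing: well-typed — term : Bool
ordered ✗ (w, z, y left unused)
linear ✗ (w, z, y left unused)
affine ✓ (none of w, z, u, v, x, y used more than once)
relevant ✗ (w, z, y left unused)
unrestricted ✓ (typability at Bool is all that's needed)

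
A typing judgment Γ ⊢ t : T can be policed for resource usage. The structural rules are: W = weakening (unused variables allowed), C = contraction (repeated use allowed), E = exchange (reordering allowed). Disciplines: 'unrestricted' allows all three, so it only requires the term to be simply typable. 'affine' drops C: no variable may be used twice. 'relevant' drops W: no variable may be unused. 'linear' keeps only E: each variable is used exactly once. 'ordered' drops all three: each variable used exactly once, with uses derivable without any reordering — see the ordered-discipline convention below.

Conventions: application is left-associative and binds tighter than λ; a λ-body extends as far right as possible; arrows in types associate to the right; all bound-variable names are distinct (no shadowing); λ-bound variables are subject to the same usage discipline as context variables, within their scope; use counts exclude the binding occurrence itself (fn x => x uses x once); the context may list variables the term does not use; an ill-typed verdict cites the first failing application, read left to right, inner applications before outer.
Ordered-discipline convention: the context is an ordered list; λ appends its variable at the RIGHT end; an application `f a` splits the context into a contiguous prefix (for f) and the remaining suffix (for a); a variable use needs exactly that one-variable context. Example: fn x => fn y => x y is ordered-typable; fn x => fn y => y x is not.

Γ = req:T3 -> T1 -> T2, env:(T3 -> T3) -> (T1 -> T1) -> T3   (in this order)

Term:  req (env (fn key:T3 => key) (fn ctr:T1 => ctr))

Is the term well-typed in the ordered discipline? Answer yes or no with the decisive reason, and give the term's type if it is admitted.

yes — single-use (req, env, key, ctr), ordered derivation ok; term : T1 -> T2
use counts: req ×1; env ×1; key (bound) ×1; ctr (bound) ×1
uses in reading order: req, env, key, ctr
typing: well-typed at T1 -> T2
across the five disciplines: ordered ✓; linear ✓; affine ✓; relevant ✓; unrestricted ✓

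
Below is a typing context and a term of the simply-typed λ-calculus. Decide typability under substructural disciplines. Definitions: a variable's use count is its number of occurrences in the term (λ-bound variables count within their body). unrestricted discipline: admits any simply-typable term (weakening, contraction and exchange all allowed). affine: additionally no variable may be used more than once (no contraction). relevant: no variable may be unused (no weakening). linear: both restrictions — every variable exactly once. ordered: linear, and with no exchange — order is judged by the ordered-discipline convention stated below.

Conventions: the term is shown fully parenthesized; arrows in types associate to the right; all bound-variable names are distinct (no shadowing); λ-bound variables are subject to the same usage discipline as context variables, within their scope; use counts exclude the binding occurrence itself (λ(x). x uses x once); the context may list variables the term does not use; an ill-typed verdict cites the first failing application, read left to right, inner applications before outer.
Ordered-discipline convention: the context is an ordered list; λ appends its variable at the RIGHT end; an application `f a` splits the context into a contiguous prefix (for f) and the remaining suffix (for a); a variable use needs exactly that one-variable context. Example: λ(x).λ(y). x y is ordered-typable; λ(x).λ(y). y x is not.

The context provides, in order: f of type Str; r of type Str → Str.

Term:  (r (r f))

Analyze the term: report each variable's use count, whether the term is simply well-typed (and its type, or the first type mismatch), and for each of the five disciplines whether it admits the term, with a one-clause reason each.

usage: f: 1×, r: 2×
use order (left to right): r, r, f
typing: the term checks, with type Str
ordered: ✗, repeated use of r ×2
linear: ✗, repeated use of r ×2
affine: ✗, repeated use of r ×2
relevant: ✓, none of f, r goes unused
unrestricted: ✓, type-checks (Str) and nothing is barred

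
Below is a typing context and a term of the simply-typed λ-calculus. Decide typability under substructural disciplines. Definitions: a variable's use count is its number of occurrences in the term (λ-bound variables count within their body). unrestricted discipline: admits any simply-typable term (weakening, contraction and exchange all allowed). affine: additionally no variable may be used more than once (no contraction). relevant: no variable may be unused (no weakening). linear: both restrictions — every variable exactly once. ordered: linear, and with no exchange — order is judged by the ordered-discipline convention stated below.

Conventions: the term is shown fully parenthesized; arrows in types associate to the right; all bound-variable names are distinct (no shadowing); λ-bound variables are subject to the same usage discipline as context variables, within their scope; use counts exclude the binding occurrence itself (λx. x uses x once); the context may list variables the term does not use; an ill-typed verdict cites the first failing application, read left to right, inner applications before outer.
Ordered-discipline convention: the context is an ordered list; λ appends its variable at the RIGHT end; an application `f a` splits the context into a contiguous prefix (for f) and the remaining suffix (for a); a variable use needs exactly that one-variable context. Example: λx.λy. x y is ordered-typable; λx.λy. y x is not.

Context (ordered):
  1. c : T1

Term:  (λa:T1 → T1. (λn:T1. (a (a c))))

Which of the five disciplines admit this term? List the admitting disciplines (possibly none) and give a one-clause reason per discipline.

admitting disciplines: unrestricted
usage: c=1; a [bound]=2; n [bound]=0
order of uses: a, a, c
typing: well-typed — term : (T1 → T1) → T1 → T1
ordered: ✗, uses contraction: a ×2; needs weakening: n unused
linear: ✗, uses contraction: a ×2; needs weakening: n unused
affine: ✗, uses contraction: a ×2
relevant: ✗, needs weakening: n unused
unrestricted: ✓, typability at (T1 → T1) → T1 → T1 is all that's needed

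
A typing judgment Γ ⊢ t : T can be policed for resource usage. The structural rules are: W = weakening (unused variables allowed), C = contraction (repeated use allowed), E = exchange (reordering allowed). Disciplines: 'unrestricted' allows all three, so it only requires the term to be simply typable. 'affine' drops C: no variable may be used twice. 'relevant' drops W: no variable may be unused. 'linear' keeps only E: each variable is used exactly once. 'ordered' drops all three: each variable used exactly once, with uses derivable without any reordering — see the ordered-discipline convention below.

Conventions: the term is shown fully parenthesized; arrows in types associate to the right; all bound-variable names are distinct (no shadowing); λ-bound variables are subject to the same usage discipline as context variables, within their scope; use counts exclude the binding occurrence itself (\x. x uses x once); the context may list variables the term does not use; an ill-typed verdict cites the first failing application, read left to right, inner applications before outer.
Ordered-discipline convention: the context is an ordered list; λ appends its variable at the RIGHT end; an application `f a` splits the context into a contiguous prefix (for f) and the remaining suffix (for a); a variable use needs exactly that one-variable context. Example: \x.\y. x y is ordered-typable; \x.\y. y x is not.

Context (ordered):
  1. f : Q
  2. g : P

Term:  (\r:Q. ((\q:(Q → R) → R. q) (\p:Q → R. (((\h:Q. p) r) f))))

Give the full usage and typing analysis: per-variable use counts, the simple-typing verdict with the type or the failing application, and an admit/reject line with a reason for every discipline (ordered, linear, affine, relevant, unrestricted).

use counts: f ×1, g ×0, r (λ-bound) ×1, q (λ-bound) ×1, p (λ-bound) ×1, h (λ-bound) ×0
use order (left to right): q, p, r, f
typing: well-typed at Q → (Q → R) → R
ordered: ✗ — g, h never used (weakening)
linear: ✗ — g, h never used (weakening)
affine: ✓ — f, g, r, q, p, h: no repeats, contraction unneeded
relevant: ✗ — g, h never used (weakening)
unrestricted: ✓ — type-checks (Q → (Q → R) → R) and nothing is barred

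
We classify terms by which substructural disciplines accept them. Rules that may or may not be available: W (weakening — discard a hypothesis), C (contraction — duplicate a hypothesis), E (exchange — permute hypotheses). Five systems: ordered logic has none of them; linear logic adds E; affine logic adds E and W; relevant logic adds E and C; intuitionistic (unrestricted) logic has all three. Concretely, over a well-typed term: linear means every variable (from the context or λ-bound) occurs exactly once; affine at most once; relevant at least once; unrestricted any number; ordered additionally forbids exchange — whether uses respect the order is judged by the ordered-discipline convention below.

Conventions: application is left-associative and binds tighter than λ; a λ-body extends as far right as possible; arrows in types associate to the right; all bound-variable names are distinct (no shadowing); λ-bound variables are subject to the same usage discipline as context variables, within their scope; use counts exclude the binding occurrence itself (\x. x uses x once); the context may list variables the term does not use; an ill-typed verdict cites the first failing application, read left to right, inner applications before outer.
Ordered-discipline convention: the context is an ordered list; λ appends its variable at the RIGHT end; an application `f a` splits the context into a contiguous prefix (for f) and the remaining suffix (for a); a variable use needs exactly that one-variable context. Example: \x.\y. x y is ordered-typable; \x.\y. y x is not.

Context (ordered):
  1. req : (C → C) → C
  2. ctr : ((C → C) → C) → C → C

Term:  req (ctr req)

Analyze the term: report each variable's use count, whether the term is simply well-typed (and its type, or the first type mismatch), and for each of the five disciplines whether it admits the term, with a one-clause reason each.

usage: req: 2; ctr: 1
uses in reading order: req, ctr, req
typing: ✓ — C
ordered: ✗ — repeated use of req ×2
linear: ✗ — repeated use of req ×2
affine: ✗ — repeated use of req ×2
relevant: ✓ — none of req, ctr goes unused
unrestricted: ✓ — typability at C is all that's needed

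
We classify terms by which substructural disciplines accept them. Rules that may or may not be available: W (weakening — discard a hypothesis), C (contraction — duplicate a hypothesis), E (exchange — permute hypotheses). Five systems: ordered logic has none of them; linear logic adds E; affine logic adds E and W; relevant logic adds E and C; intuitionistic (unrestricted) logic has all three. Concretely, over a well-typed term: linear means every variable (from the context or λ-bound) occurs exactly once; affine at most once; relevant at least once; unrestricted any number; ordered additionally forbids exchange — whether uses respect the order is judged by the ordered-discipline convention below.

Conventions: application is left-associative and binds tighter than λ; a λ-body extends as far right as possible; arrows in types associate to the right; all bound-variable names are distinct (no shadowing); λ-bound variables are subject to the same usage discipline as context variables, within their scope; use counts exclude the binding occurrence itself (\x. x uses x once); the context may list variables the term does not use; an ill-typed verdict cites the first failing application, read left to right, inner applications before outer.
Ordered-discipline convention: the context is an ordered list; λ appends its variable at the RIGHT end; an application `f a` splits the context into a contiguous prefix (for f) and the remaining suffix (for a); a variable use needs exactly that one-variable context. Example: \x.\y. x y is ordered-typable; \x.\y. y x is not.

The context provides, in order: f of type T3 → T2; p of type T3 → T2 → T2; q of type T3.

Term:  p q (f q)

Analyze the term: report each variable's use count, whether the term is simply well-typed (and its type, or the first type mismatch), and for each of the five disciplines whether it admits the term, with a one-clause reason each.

counts: f ×1; p ×1; q ×2
use order (left to right): p, q, f, q
typing: well-typed at T2
ordered ✗ (q ×2 used more than once (contraction))
linear ✗ (q ×2 used more than once (contraction))
affine ✗ (q ×2 used more than once (contraction))
relevant ✓ (f, p, q: all used, weakening unneeded)
unrestricted ✓ (well-typed at T2; no restrictions here)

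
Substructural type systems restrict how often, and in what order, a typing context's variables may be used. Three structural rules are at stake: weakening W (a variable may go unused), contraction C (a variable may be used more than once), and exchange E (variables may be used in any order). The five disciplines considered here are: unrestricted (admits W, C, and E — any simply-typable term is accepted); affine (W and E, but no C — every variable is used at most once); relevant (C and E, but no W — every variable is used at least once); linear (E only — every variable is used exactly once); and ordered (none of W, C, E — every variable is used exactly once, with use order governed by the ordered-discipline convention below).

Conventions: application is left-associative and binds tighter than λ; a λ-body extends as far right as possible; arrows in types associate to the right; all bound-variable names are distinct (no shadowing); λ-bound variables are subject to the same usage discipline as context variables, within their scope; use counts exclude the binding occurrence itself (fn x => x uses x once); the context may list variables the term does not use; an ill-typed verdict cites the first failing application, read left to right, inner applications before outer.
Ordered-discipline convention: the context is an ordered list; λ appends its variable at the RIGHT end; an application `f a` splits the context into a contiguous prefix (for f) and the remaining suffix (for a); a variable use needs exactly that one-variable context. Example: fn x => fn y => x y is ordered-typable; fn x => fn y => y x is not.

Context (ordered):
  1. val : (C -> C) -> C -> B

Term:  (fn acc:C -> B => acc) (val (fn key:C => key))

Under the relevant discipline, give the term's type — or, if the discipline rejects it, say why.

term : C -> B
counts: val: 1×; acc (bound): 1×; key (bound): 1×
uses in reading order: acc, val, key
typing: the term checks, with type C -> B
per-discipline verdicts: ordered ✓; linear ✓; affine ✓; relevant ✓; unrestricted ✓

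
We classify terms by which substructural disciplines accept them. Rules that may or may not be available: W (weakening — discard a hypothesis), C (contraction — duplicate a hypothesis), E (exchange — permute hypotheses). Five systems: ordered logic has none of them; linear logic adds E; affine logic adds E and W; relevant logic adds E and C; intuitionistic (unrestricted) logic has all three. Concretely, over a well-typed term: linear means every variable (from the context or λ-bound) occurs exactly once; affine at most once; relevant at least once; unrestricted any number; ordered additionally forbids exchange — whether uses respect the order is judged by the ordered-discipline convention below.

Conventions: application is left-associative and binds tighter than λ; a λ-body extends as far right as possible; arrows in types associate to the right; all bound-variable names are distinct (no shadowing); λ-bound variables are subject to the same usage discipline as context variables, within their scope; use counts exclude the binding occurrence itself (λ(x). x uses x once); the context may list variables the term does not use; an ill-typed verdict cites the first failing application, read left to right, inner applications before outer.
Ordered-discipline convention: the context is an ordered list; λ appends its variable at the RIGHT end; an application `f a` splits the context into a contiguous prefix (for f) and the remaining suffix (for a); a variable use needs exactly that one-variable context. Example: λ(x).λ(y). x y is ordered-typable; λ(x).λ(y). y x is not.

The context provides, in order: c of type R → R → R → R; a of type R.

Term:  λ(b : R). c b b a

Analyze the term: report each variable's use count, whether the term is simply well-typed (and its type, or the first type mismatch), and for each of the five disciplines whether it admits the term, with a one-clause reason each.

usage: c: 1, a: 1, b [bound]: 2
use order (left to right): c, b, b, a
typing: the term checks, with type R → R
ordered: ✗ — b ×2 used more than once (contraction)
linear: ✗ — b ×2 used more than once (contraction)
affine: ✗ — b ×2 used more than once (contraction)
relevant: ✓ — none of c, a, b goes unused
unrestricted: ✓ — well-typed at R → R; no restrictions here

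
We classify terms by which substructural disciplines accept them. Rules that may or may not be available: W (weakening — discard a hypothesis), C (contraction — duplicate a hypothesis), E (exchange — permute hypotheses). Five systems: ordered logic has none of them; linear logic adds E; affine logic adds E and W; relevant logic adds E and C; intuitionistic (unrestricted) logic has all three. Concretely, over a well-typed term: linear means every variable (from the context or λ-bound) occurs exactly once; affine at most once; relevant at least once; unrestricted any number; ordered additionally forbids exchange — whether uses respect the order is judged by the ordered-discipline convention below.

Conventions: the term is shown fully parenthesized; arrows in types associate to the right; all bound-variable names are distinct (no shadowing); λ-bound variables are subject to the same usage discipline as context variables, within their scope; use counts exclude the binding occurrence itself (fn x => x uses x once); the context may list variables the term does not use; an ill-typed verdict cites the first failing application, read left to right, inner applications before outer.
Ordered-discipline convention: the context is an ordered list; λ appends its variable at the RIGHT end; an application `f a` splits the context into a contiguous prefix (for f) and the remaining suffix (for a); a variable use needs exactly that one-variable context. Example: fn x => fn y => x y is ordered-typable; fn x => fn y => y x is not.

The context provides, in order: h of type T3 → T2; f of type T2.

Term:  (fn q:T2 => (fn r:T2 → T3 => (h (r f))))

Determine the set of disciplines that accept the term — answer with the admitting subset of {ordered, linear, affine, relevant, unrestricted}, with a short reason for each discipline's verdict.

admitted by: affine, unrestricted
usage: h ×1; f ×1; q [bound] ×0; r [bound] ×1
use order (left to right): h, r, f
typing: ✓ — T2 → (T2 → T3) → T2
ordered: ✗, unused: q — weakening required
linear: ✗, unused: q — weakening required
affine: ✓, none of h, f, q, r used more than once
relevant: ✗, unused: q — weakening required
unrestricted: ✓, simply typable at T2 → (T2 → T3) → T2; W, C, E all held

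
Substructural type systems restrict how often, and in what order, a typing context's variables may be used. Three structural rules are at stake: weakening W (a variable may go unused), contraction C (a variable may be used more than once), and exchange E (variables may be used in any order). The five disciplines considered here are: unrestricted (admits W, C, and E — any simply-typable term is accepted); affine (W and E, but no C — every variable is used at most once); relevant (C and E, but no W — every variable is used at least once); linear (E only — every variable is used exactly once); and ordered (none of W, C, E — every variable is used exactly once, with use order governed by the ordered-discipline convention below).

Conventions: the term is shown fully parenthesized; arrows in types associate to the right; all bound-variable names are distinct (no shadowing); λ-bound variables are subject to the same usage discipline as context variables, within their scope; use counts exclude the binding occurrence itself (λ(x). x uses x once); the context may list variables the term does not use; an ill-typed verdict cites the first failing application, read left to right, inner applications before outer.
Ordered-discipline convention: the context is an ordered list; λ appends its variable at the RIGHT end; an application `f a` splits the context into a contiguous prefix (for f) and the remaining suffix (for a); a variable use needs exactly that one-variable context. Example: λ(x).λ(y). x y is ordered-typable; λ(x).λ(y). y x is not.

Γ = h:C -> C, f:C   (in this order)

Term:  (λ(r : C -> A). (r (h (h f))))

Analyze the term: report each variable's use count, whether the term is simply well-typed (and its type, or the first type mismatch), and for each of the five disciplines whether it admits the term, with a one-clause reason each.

usage: h: 2; f: 1; r (λ-bound): 1
left-to-right use order: r, h, h, f
typing: well-typed at (C -> A) -> A
ordered: ✗, repeated use of h ×2
linear: ✗, repeated use of h ×2
affine: ✗, repeated use of h ×2
relevant: ✓, every one of h, f, r appears
unrestricted: ✓, well-typed at (C -> A) -> A; no restrictions here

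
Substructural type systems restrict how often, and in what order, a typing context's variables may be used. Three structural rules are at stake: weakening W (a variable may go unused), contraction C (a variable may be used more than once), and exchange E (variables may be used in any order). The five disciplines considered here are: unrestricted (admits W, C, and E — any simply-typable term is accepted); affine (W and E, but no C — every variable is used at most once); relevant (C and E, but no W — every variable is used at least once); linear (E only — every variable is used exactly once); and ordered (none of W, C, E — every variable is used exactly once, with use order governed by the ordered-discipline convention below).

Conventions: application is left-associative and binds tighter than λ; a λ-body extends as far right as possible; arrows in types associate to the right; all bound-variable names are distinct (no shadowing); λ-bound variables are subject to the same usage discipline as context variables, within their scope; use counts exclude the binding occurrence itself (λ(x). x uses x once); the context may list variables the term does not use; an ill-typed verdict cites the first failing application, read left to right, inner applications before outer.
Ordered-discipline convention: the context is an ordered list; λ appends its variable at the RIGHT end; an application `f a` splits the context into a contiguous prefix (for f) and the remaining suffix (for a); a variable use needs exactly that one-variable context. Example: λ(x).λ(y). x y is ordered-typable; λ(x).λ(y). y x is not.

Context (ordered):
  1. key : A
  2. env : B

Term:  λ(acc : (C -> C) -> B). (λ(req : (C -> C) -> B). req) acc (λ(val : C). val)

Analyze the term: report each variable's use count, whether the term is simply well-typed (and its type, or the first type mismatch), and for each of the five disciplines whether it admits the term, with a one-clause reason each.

variable uses: key ×0; env ×0; acc [bound] ×1; req [bound] ×1; val [bound] ×1
uses in reading order: req, acc, val
typing: ✓ — ((C -> C) -> B) -> B
ordered ✗ (key, env left unused)
linear ✗ (key, env left unused)
affine ✓ (none of key, env, acc, req, val used more than once)
relevant ✗ (key, env left unused)
unrestricted ✓ (well-typed at ((C -> C) -> B) -> B; no restrictions here)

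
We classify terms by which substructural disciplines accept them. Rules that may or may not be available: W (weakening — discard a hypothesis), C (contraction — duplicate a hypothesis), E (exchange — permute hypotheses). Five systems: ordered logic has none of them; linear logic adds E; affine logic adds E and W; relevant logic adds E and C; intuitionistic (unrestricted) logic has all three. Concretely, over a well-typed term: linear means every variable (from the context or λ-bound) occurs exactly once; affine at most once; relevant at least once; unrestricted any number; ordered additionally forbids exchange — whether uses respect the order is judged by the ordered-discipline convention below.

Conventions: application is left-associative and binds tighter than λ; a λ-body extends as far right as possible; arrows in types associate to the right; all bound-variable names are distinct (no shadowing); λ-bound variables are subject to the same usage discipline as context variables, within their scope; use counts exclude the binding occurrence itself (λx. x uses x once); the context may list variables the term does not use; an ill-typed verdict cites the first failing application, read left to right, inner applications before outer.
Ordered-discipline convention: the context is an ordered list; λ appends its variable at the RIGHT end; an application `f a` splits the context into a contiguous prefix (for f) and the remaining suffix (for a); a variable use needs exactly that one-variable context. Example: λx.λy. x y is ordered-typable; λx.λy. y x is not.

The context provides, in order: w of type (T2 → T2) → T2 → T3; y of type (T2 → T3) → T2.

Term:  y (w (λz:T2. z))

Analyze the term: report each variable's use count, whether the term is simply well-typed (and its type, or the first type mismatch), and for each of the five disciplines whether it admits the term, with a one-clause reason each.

variable uses: w: 1, y: 1, z (bound): 1
left-to-right use order: y, w, z
typing: well-typed — term : T2
ordered: ✗, use order y, w, z needs exchange
linear: ✓, each of w, y, z used exactly once
affine: ✓, none of w, y, z used more than once
relevant: ✓, at least one use each (w, y, z)
unrestricted: ✓, well-typed at T2; no restrictions here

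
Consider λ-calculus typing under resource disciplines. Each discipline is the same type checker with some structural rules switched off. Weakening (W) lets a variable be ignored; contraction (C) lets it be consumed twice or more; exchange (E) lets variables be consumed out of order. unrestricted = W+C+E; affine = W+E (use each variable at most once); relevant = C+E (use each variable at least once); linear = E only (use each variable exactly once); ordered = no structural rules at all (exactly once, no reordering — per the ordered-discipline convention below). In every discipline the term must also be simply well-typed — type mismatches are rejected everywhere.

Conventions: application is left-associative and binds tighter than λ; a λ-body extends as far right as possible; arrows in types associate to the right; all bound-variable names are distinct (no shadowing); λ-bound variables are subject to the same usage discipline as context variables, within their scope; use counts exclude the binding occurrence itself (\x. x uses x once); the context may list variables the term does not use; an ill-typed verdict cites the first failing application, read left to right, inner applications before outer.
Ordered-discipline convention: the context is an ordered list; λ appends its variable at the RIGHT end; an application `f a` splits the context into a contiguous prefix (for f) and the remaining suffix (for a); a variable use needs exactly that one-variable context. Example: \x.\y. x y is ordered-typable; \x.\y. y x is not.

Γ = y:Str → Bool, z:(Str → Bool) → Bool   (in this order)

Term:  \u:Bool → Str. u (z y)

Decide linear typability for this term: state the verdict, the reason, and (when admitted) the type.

yes — exactly-once usage across y, z, u; term : (Bool → Str) → Str
usage: y=1, z=1, u [bound]=1
use order (left to right): u, z, y
typing: ✓ — (Bool → Str) → Str
all disciplines: ordered ✗ · linear ✓ · affine ✓ · relevant ✓ · unrestricted ✓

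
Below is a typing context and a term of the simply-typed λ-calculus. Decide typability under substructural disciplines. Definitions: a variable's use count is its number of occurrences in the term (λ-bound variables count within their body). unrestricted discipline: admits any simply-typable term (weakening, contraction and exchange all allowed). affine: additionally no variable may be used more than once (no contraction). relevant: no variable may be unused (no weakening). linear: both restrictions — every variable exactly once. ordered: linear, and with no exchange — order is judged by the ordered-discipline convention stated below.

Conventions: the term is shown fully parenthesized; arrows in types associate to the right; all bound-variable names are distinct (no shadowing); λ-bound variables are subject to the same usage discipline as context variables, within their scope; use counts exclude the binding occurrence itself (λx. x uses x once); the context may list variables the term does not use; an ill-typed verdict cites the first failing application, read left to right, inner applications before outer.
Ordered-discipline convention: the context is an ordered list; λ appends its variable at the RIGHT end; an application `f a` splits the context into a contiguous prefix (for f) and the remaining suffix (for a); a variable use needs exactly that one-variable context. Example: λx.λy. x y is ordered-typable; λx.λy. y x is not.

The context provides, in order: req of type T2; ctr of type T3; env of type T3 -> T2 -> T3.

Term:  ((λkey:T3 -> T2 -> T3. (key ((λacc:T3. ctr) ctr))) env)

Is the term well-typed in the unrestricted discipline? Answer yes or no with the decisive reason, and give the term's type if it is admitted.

yes — well-typed at T2 -> T3; no restrictions here; term : T2 -> T3
usage: req: 0, ctr: 2, env: 1, key [bound]: 1, acc [bound]: 0
left-to-right use order: key, ctr, ctr, env
typing: ✓ — T2 -> T3
summary: ordered ✗ · linear ✗ · affine ✗ · relevant ✗ · unrestricted ✓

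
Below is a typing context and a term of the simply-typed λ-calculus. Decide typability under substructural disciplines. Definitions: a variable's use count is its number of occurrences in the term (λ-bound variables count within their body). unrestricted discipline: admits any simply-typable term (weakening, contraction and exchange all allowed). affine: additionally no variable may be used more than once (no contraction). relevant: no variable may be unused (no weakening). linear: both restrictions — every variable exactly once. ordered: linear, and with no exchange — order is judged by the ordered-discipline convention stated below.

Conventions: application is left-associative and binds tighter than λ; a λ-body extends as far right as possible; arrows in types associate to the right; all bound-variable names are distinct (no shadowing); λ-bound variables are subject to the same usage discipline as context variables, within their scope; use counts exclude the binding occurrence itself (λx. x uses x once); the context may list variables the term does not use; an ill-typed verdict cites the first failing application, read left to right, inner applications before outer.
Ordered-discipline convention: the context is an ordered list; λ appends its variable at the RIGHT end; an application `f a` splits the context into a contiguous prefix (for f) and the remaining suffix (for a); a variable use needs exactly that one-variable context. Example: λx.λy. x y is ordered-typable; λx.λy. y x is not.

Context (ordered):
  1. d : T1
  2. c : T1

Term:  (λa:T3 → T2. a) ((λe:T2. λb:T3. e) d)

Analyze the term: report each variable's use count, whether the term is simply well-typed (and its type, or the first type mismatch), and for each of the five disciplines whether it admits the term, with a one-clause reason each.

variable uses: d ×1, c ×0, a [bound] ×1, e [bound] ×1, b [bound] ×0
left-to-right use order: a, e, d
typing: ill-typed: argument of type T1 where T2 is required
ordered ✗ (the type mismatch rejects it)
linear ✗ (not simply typable)
affine ✗ (fails simple typing)
relevant ✗ (a type mismatch blocks all five)
unrestricted ✗ (the type mismatch rejects it)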